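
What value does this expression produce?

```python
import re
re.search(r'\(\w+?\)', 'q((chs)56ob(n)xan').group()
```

'(chs)'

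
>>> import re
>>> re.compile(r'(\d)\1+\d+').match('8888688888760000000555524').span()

`\1` is not a pattern — it's the concrete string captured by group 1, re-applied verbatim.
`re.match` only tries the pattern at the start of the string.
The match spans [0:25] → '8888688888760000000555524'.
Captured: group 1 = '8'.

(0, 25)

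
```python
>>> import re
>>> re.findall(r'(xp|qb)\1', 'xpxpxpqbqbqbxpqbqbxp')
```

A backreference is literal: `\1` must see the identical characters the first group matched.
With a single group, `findall` returns only what that group captured — 3 items.

['xp', 'qb', 'qb']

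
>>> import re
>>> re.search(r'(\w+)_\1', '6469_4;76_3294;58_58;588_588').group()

'58_58'

The backreference `\1` re-matches whatever the first group consumed, character for character.
Unlike `match`, `search` isn't anchored — it looks for the pattern anywhere in the string.
The match spans [15:20] → '58_58'.
Captured: group 1 = '58'.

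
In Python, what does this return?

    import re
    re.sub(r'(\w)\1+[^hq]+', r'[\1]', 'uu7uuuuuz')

'[u]'

`\1` has to match the exact text group 1 already captured.
Matches: at [0:9] → 'uu7uuuuuz'.
Each match is replaced using the text its own group 1 captured.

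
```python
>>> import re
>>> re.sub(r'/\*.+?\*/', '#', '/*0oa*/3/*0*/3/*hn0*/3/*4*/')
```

'#3#3#3#'

Every occurrence is swapped for '#'.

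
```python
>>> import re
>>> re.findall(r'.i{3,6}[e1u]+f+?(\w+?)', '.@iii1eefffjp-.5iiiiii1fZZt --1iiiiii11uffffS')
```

Pattern: any character, then 3 to 6 of a literal 'i'; then one or more of one of [e1u]; then one or more of a literal 'f' (lazy); then one or more of a word character (lazy) (captured).
Because the quantifier is non-greedy, it stops expanding at the earliest point where the rest of the pattern can succeed.
Matches: at [1:10] match '@iii1eeff', group 1 = 'f'; at [15:25] match '5iiiiii1fZ', group 1 = 'Z'; at [30:42] match '1iiiiii11uff', group 1 = 'f'.
Because there's exactly one group, `findall` drops the full match and keeps group 1 from each hit.

['f', 'Z', 'f']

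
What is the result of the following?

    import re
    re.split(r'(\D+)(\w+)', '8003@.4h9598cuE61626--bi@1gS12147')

['8003', '@.', '4h9598cuE61626', '', '--bi@', '1gS12147', '']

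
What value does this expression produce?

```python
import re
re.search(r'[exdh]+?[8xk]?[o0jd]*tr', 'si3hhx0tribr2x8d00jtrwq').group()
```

'hhx0tr'

The pattern matches one or more of one of [exdh] (lazy); then optionally one of [8xk], then zero or more of one of [o0jd], then the literal 'tr'.
`re.search` scans for the first position where the pattern succeeds.
The match spans [3:9] → 'hhx0tr'.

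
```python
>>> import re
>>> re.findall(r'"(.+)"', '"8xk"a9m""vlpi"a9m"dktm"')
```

['8xk"a9m""vlpi"a9m"dktm']

One capturing group, so `findall` returns just the captured substring from the one match — 1 in all.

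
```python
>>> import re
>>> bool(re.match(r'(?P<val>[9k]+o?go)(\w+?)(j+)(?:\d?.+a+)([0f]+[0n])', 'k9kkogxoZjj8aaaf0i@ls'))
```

The pattern matches one or more of one of [9k], then optionally a literal 'o', then the literal 'go' (captured as 'val'); then one or more of a word character (lazy) (captured); then one or more of a literal 'j' (captured); then optionally a digit, then one or more of any character, then one or more of the literal 'a' (non-capturing group); then one or more of one of [0f], then one of [0n] (captured).
`match` is anchored at position 0; if the pattern doesn't fit there, it returns None.
Here position 0 doesn't satisfy it, so the call returns None, and `bool(None)` is False.

False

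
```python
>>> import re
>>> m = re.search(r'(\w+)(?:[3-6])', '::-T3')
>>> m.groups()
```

('T',)

This matches one or more of a word character (captured); then a character in [3-6] (non-capturing group).
Unlike `match`, `search` isn't anchored — it looks for the pattern anywhere in the string.
The match spans [3:5] → 'T3'.
Captured: group 1 = 'T'.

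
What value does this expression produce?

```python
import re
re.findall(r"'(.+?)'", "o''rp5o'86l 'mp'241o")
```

["'rp5o", 'mp']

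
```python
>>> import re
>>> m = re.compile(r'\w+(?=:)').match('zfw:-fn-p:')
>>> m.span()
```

`re.match` won't scan ahead — the pattern has to work from the very first character.
The match spans [0:3] → 'zfw'.

(0, 3)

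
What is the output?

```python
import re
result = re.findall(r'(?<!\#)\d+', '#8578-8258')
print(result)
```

`(?!…)`/`(?<!…)` only lets a position through if the neighbouring text does NOT match; no characters are consumed.
Walking the string: at [2:5] → '578'; at [6:10] → '8258'.
No capturing groups, so `findall` returns the 2 full match strings.

['578', '8258']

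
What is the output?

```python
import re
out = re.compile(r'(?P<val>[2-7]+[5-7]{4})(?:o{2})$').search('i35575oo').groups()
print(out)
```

('35575',)

Pattern: one or more of a character in [2-7], then exactly 4 of a character in [5-7] (captured as 'val'); then exactly 2 of a literal 'o' (non-capturing group); then anchored at the end.
Unlike `match`, `search` isn't anchored — it looks for the pattern anywhere in the string.
The match spans [1:8] → '35575oo'.
Captured: group 1 = '35575'.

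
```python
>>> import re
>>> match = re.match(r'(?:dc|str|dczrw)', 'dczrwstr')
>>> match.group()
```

'dc'

`re.match` won't scan ahead — the pattern has to work from the very first character.
The match spans [0:2] → 'dc'.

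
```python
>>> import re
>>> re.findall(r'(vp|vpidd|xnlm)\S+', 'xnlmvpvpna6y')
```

`findall` collects group 1 from the one match (1 total).

['xnlm']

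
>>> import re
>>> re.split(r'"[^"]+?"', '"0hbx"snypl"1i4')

Matches to split on: at [0:6] → '"0hbx"'.
The string is cut at each match, leaving 2 pieces.

['', 'snypl"1i4']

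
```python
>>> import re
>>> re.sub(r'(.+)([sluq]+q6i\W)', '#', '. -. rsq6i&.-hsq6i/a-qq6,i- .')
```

Pattern: one or more of any character (captured); then one or more of one of [sluq], then the literal 'q6i', then a non-word character (captured).
Matches: at [0:19] → '. -. rsq6i&.-hsq6i/'.
`sub` substitutes '#' at each match site.

'#a-qq6,i- .'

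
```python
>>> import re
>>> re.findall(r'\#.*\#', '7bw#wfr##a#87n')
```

['#wfr##a#']

Matches: at [3:11] → '#wfr##a#'.
`findall` yields the raw match text (1 of them) because the pattern has no groups.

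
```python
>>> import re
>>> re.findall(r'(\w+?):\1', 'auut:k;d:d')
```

['d']

`\1` is not a pattern — it's the concrete string captured by group 1, re-applied verbatim.
Scanning left to right: at [7:10] match 'd:d', group 1 = 'd'.
`findall` collects group 1 from the one match (1 total).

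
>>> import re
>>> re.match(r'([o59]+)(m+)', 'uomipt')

None

`match` is anchored at position 0; if the pattern doesn't fit there, it returns None.
Here the string doesn't start with a match, so the call returns None.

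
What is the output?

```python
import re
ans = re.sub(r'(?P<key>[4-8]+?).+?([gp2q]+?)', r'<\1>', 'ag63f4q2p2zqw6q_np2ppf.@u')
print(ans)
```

ag<6>2p2zqw<6>2ppf.@u

The replacement refers to a captured group, so each match is rewritten using its own captured text.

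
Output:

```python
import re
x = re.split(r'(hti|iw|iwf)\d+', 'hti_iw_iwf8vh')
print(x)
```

['hti_iw_', 'iwf', 'vh']

The group in the pattern means `split` returns the separators' captures alongside the pieces.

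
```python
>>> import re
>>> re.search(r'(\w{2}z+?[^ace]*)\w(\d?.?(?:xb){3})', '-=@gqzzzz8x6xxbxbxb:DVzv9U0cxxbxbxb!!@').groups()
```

The match spans [3:35] → 'gqzzzz8x6xxbxbxb:DVzv9U0cxxbxbxb'.
Captured: group 1 = 'gqzzzz8x6xxbxbxb:DVzv9U0', group 2 = 'xxbxbxb'.

('gqzzzz8x6xxbxbxb:DVzv9U0', 'xxbxbxb')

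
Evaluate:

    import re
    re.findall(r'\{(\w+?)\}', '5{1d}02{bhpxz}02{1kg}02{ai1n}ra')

['1d', 'bhpxz', '1kg', 'ai1n']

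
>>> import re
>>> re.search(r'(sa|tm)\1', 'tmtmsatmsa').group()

'tmtm'

`\1` has to match the exact text group 1 already captured.
`search` walks the string left to right and returns the first match it finds.
The match spans [0:4] → 'tmtm'.
Captured: group 1 = 'tm'.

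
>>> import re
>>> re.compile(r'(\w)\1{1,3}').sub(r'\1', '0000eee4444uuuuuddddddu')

The backreference `\1` re-matches whatever the first group consumed, character for character.
Matches: at [0:4] → '0000'; at [4:7] → 'eee'; at [7:11] → '4444'; at [11:15] → 'uuuu'; at [16:20] → 'dddd'; ….
Each match is replaced using the text its own group 1 captured.

'0e4uuddu'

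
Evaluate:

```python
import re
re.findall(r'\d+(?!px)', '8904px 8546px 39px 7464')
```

['890', '854', '3', '7464']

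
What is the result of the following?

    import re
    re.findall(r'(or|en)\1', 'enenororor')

['en', 'or']

After group 1 captures some text, `\1` only succeeds where that same text appears again.
One capturing group, so `findall` returns just the captured substring from each match — 2 in all.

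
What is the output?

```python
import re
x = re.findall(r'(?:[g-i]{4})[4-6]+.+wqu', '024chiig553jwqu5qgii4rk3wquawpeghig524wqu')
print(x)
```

The pattern matches exactly 4 of a character in [g-i] (non-capturing group); then one or more of a character in [4-6]; then one or more of any character, then the literal 'wqu'.
Walking the string: at [4:41] → 'hiig553jwqu5qgii4rk3wquawpeghig524wqu'.
Since nothing is captured, `findall` lists the 1 matched substring directly.

['hiig553jwqu5qgii4rk3wquawpeghig524wqu']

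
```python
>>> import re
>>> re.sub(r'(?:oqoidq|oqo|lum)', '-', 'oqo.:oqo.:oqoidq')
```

'-.:-.:-'

The regex engine tests alternatives in the order written; an earlier branch that matches wins even if a later one would match more.
Matches: at [0:3] → 'oqo'; at [5:8] → 'oqo'; at [10:16] → 'oqoidq'.
Every occurrence is swapped for '-'.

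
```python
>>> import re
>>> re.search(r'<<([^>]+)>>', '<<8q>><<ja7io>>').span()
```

(0, 6)

`re.search` scans for the first position where the pattern succeeds.
The match spans [0:6] → '<<8q>>'.
Captured: group 1 = '8q'.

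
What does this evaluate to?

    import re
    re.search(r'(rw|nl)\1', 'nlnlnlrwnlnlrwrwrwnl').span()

(0, 4)

`\1` is not a pattern — it's the concrete string captured by group 1, re-applied verbatim.
`re.search` tries every starting position until one works.
The match spans [0:4] → 'nlnl'.
Captured: group 1 = 'nl'.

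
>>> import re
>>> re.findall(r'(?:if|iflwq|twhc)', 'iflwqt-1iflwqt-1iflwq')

['if', 'if', 'if']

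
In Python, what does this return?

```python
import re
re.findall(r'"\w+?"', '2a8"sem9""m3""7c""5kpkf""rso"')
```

['"sem9"', '"m3"', '"7c"', '"5kpkf"', '"rso"']

Walking the string: at [3:9] → '"sem9"'; at [9:13] → '"m3"'; at [13:17] → '"7c"'; at [17:24] → '"5kpkf"'; at [24:29] → '"rso"'.
With no groups in the pattern, `findall` gives back each whole match — 5 here.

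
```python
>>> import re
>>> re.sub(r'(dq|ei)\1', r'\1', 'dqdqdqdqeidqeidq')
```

A backreference is literal: `\1` must see the identical characters the first group matched.
Matches: at [0:4] → 'dqdq'; at [4:8] → 'dqdq'.
The replacement refers to a captured group, so each match is rewritten using its own captured text.

'dqdqeidqeidq'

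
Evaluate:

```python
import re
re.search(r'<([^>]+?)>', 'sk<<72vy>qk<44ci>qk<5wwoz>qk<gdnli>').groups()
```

('<72vy',)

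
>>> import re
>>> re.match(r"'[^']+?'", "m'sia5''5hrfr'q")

None

With `match`, the pattern is implicitly anchored at the beginning.
Here position 0 doesn't satisfy it, so the call returns None.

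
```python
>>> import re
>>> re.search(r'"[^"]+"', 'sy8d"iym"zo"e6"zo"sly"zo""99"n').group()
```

The match spans [4:9] → '"iym"'.

'"iym"'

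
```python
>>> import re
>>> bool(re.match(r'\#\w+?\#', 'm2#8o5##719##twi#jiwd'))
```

False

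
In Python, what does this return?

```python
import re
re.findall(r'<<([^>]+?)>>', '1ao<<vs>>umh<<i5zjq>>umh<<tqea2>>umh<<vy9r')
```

Matches: at [3:9] match '<<vs>>', group 1 = 'vs'; at [12:21] match '<<i5zjq>>', group 1 = 'i5zjq'; at [24:33] match '<<tqea2>>', group 1 = 'tqea2'.
Because there's exactly one group, `findall` drops the full match and keeps group 1 from each hit.

['vs', 'i5zjq', 'tqea2']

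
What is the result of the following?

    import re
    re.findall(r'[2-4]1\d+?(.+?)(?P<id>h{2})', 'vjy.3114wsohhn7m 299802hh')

[('4wso', 'hh')]

The `?` after the quantifier makes it lazy — it takes as little as possible before letting the rest of the pattern try.
2 groups means the one result is a tuple of 2 captured strings — 1 here.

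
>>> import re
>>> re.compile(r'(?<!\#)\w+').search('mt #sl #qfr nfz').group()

The negative lookahead/lookbehind blocks any match where the forbidden context is present.
The match spans [0:2] → 'mt'.

'mt'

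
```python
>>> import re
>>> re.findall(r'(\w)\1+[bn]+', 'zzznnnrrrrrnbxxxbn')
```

['z', 'r', 'x']

A backreference is literal: `\1` must see the identical characters the first group matched.
Scanning left to right: at [0:6] match 'zzznnn', group 1 = 'z'; at [6:13] match 'rrrrrnb', group 1 = 'r'; at [13:18] match 'xxxbn', group 1 = 'x'.
`findall` collects group 1 from each match (3 total).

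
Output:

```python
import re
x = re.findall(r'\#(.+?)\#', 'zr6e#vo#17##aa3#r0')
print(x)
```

Because there's exactly one group, `findall` drops the full match and keeps group 1 from each hit.

['vo', '#aa3']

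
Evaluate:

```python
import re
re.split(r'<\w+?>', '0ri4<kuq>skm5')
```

['0ri4', 'skm5']

Matches to split on: at [4:9] → '<kuq>'.
The string is cut at each match, leaving 2 pieces.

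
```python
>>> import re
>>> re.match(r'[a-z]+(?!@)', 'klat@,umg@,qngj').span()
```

(0, 3)

`(?!…)`/`(?<!…)` only lets a position through if the neighbouring text does NOT match; no characters are consumed.
`re.match` won't scan ahead — the pattern has to work from the very first character.
The match spans [0:3] → 'kla'.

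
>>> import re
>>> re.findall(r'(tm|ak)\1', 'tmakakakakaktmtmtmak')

['ak', 'ak', 'tm']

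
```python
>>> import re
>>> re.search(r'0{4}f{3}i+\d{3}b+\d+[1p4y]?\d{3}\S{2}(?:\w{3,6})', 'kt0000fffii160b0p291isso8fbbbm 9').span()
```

The match spans [2:28] → '0000fffii160b0p291isso8fbb'.

(2, 28)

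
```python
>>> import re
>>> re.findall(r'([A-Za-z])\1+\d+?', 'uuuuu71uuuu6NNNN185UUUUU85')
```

['u', 'u', 'N', 'U']

`\1` has to match the exact text group 1 already captured.
With a single group, `findall` returns only what that group captured — 4 items.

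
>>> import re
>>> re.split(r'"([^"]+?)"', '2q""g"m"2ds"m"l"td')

['2q"', 'g', 'm', '2ds', 'm', 'l', 'td']

Matches to split on: at [3:6] → '"g"'; at [7:12] → '"2ds"'; at [13:16] → '"l"'.
`re.split` interleaves the captured-group text with the surrounding fragments.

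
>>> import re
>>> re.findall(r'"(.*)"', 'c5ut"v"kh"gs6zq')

['v"kh']

Scanning left to right: at [4:10] match '"v"kh"', group 1 = 'v"kh'.
One capturing group, so `findall` returns just the captured substring from the one match — 1 in all.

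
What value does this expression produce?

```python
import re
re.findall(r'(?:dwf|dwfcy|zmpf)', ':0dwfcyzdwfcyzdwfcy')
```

`|` is ordered: at each position the engine commits to the first alternative that works.
Matches: at [2:5] → 'dwf'; at [8:11] → 'dwf'; at [14:17] → 'dwf'.
With no groups in the pattern, `findall` gives back each whole match — 3 here.

['dwf', 'dwf', 'dwf']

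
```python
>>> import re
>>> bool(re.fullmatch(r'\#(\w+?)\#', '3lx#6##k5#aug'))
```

False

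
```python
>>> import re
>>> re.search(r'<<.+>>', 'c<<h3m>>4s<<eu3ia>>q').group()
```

'<<h3m>>4s<<eu3ia>>'

The match spans [1:19] → '<<h3m>>4s<<eu3ia>>'.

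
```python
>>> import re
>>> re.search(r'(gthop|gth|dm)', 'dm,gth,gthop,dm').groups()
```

`re.search` scans for the first position where the pattern succeeds.
The match spans [0:2] → 'dm'.
Captured: group 1 = 'dm'.

('dm',)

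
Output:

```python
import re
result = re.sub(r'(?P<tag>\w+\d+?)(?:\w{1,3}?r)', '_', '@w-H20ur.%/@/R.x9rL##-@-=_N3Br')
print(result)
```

`sub` substitutes '_' at each match site.

@w-_.%/@/R.x9rL##-@-=_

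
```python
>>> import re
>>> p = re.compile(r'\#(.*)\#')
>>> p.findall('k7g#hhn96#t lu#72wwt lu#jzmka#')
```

One capturing group, so `findall` returns just the captured substring from the one match — 1 in all.

['hhn96#t lu#72wwt lu#jzmka']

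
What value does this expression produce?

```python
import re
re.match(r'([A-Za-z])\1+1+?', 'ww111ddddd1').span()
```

`re.match` only tries the pattern at the start of the string.
The match spans [0:3] → 'ww1'.

(0, 3)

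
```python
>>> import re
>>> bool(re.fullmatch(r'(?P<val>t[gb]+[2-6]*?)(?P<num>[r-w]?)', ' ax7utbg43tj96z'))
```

`re.fullmatch` is like wrapping the pattern in `^…$` (in single-line mode).
Here the pattern can't cover the whole string, so the call returns None, and `bool(None)` is False.

False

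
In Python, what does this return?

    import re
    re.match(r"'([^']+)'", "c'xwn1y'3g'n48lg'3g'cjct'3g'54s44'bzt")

None

With `match`, the pattern is implicitly anchored at the beginning.
Here position 0 doesn't satisfy it, so the call returns None.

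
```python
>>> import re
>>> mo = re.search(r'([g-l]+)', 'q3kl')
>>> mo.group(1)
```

The pattern matches one or more of a character in [g-l] (captured).
Unlike `match`, `search` isn't anchored — it looks for the pattern anywhere in the string.
The match spans [2:4] → 'kl'.
Captured: group 1 = 'kl'.

'kl'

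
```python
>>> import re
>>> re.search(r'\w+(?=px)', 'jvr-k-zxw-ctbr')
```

Lookahead/lookbehind check context without consuming it, so the matched span excludes the asserted characters.
Here no position works, so the call returns None.

None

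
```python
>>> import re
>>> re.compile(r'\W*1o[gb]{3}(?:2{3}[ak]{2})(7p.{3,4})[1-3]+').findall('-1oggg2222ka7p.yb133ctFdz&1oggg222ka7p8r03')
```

['7p8r0']

Pattern: zero or more of a non-word character, then the literal '1o', then exactly 3 of one of [gb]; then exactly 3 of the literal '2', then exactly 2 of one of [ak] (non-capturing group); then the literal '7p', then 3 to 4 of any character (captured); then one or more of a character in [1-3].
Because there's exactly one group, `findall` drops the full match and keeps group 1 from the one hit.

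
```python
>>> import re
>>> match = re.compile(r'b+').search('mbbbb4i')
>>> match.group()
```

'bbbb'

This matches one or more of a literal 'b'.
`search` walks the string left to right and returns the first match it finds.
The match spans [1:5] → 'bbbb'.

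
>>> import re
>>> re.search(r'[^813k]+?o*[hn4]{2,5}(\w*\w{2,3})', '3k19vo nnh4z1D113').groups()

('z1D113',)

Pattern: one or more of any character except [813k] (lazy), then zero or more of the literal 'o', then 2 to 5 of one of [hn4]; then zero or more of a word character, then 2 to 3 of a word character (captured).
`re.search` scans for the first position where the pattern succeeds.
The match spans [3:17] → '9vo nnh4z1D113'.
Captured: group 1 = 'z1D113'.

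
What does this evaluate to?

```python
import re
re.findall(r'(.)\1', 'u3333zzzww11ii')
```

`\1` has to match the exact text group 1 already captured.
Walking the string: at [1:3] match '33', group 1 = '3'; at [3:5] match '33', group 1 = '3'; at [5:7] match 'zz', group 1 = 'z'; at [8:10] match 'ww', group 1 = 'w'; at [10:12] match '11', group 1 = '1'; ….
With a single group, `findall` returns only what that group captured — 6 items.

['3', '3', 'z', 'w', '1', 'i']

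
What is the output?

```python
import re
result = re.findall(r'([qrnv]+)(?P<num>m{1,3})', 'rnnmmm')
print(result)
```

This matches one or more of one of [qrnv] (captured); then 1 to 3 of a literal 'm' (captured as 'num').
Walking the string: at [0:6] match 'rnnmmm', groups = ('rnn', 'mmm').
Multiple groups make `findall` return tuples — one 2-tuple for the one match.

[('rnn', 'mmm')]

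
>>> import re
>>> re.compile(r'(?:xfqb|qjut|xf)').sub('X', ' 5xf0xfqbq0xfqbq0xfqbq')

`|` is ordered: at each position the engine commits to the first alternative that works.
Matches: at [2:4] → 'xf'; at [5:9] → 'xfqb'; at [11:15] → 'xfqb'; at [17:21] → 'xfqb'.
Each match is replaced by 'X'.

' 5X0Xq0Xq0Xq'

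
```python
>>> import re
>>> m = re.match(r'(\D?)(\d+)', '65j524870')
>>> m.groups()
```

This matches optionally a non-digit (captured); then one or more of a digit (captured).
`re.match` only tries the pattern at the start of the string.
The match spans [0:2] → '65'.
Captured: group 1 = '', group 2 = '65'.

('', '65')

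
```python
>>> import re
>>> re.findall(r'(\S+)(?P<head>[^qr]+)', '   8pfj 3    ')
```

[('8pfj', ' 3    ')]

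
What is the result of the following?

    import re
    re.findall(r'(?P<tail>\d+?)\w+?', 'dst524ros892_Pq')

A non-greedy quantifier consumes as few characters as it can — just enough that the remainder of the pattern still matches from where it stops; whatever follows it matches normally.
`findall` collects group 1 from each match (4 total).

['5', '4', '8', '2']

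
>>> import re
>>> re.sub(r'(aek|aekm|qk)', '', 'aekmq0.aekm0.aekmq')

'mq0.m0.mq'

Alternation tries branches left to right and keeps the first one that lets the overall match succeed at that position.
Matches: at [0:3] → 'aek'; at [7:10] → 'aek'; at [13:16] → 'aek'.
Every occurrence is swapped for ''.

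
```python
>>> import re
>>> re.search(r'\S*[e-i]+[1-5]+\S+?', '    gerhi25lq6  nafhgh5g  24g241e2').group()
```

Pattern: zero or more of a non-whitespace character, then one or more of a character in [e-i], then one or more of a character in [1-5]; then one or more of a non-whitespace character (lazy).
With the lazy modifier that quantifier settles for the fewest repetitions that let the rest of the pattern succeed (the atoms after it are unaffected and can still be greedy).
Unlike `match`, `search` isn't anchored — it looks for the pattern anywhere in the string.
The match spans [4:12] → 'gerhi25l'.

'gerhi25l'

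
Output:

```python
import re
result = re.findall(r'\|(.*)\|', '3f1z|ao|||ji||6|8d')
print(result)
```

One capturing group, so `findall` returns just the captured substring from the one match — 1 in all.

['ao|||ji||6']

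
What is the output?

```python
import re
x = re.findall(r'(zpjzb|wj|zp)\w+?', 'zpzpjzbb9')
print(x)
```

With a single group, `findall` returns only what that group captured — 1 item.

['zp']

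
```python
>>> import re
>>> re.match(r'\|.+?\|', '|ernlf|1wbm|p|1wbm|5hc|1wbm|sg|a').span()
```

(0, 7)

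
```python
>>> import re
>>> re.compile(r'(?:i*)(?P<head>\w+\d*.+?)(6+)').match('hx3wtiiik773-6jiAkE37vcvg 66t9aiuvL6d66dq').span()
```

(0, 14)

The pattern matches zero or more of a literal 'i' (non-capturing group); then one or more of a word character, then zero or more of a digit, then one or more of any character (lazy) (captured as 'head'); then one or more of a literal '6' (captured).
The `?` after the quantifier makes it lazy — it takes as little as possible before letting the rest of the pattern try.
`match` is anchored at position 0; if the pattern doesn't fit there, it returns None.
The match spans [0:14] → 'hx3wtiiik773-6'.
Captured: group 1 = 'hx3wtiiik773-', group 2 = '6'.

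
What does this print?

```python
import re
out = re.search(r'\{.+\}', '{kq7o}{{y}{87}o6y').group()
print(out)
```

{kq7o}{{y}{87}

Unlike `match`, `search` isn't anchored — it looks for the pattern anywhere in the string.
The match spans [0:14] → '{kq7o}{{y}{87}'.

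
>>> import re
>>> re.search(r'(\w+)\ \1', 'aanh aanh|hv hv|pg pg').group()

A backreference is literal: `\1` must see the identical characters the first group matched.
The match spans [0:9] → 'aanh aanh'.

'aanh aanh'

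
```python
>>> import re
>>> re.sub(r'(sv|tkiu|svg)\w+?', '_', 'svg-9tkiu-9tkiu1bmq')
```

'_-9tkiu-9_bmq'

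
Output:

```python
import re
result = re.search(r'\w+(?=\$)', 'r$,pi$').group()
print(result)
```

r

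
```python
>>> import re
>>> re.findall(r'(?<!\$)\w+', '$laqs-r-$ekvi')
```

The negative lookaround is zero-width — it rules out positions where the adjacent text would match, without consuming anything.
Walking the string: at [2:5] → 'aqs'; at [6:7] → 'r'; at [10:13] → 'kvi'.
With no groups in the pattern, `findall` gives back each whole match — 3 here.

['aqs', 'r', 'kvi']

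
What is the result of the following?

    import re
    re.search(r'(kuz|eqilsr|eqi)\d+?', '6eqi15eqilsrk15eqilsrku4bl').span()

(1, 5)

`search` walks the string left to right and returns the first match it finds.
The match spans [1:5] → 'eqi1'.
Captured: group 1 = 'eqi'.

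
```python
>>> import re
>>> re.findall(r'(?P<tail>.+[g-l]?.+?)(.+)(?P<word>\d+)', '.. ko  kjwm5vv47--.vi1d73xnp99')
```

This matches one or more of any character, then optionally a character in [g-l], then one or more of any character (lazy) (captured as 'tail'); then one or more of any character (captured); then one or more of a digit (captured as 'word').
Scanning left to right: at [0:30] match '.. ko  kjwm5vv47--.vi1d73xnp99', groups = ('.. ko  kjwm5vv47--.vi1d73xnp', '9', '9').
3 groups means the one result is a tuple of 3 captured strings — 1 here.

[('.. ko  kjwm5vv47--.vi1d73xnp', '9', '9')]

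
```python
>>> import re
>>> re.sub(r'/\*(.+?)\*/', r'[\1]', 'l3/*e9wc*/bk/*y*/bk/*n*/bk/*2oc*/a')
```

'l3[e9wc]bk[y]bk[n]bk[2oc]a'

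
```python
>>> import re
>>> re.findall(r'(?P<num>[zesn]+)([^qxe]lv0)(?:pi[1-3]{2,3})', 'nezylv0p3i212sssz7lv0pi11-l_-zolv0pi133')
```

The pattern matches one or more of one of [zesn] (captured as 'num'); then any character except [qxe], then the literal 'lv0' (captured); then the literal 'pi', then 2 to 3 of a character in [1-3] (non-capturing group).
Matches: at [13:25] match 'sssz7lv0pi11', groups = ('sssz', '7lv0'); at [29:39] match 'zolv0pi133', groups = ('z', 'olv0').
Multiple groups make `findall` return tuples — one 2-tuple for each match.

[('sssz', '7lv0'), ('z', 'olv0')]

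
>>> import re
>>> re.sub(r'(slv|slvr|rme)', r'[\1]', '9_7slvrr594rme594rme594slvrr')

Alternation tries branches left to right and keeps the first one that lets the overall match succeed at that position.
`\1` in the replacement pulls in group 1's text for each match.

'9_7[slv]rr594[rme]594[rme]594[slv]rr'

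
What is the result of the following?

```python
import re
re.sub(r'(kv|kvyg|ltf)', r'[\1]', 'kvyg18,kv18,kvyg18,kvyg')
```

The regex engine tests alternatives in the order written; an earlier branch that matches wins even if a later one would match more.
Matches: at [0:2] → 'kv'; at [7:9] → 'kv'; at [12:14] → 'kv'; at [19:21] → 'kv'.
The replacement refers to a captured group, so each match is rewritten using its own captured text.

'[kv]yg18,[kv]18,[kv]yg18,[kv]yg'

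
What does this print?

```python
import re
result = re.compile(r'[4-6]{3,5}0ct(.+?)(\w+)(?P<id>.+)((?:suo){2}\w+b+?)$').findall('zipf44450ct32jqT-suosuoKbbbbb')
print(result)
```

This matches 3 to 5 of a character in [4-6], then the literal '0ct'; then one or more of any character (lazy) (captured); then one or more of a word character (captured); then one or more of any character (captured as 'id'); then the literal 'suo' repeated 2 times, then one or more of a word character, then one or more of a literal 'b' (lazy) (captured); then anchored at the end.
Walking the string: at [4:29] match '44450ct32jqT-suosuoKbbbbb', groups = ('3', '2jqT', '-', 'suosuoKbbbbb').
Multiple groups make `findall` return tuples — one 4-tuple for the one match.

[('3', '2jqT', '-', 'suosuoKbbbbb')]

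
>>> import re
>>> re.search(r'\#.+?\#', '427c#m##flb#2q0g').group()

The `?` after the quantifier makes it lazy — it takes as little as possible before letting the rest of the pattern try.
Unlike `match`, `search` isn't anchored — it looks for the pattern anywhere in the string.
The match spans [4:7] → '#m#'.

'#m#'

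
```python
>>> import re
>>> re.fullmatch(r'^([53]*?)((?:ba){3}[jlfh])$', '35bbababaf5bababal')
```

None

This matches anchored at the start of the string; then zero or more of one of [53] (lazy) (captured); then the literal 'ba' repeated 3 times, then one of [jlfh] (captured); then anchored at the end.
For `fullmatch`, every character of the input must be accounted for by the pattern.
Here the pattern can't cover the whole string, so the call returns None.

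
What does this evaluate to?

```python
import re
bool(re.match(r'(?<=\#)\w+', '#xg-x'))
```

False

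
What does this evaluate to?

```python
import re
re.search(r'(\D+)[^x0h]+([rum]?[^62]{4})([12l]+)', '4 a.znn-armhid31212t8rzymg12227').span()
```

The match spans [1:30] → ' a.znn-armhid31212t8rzymg1222'.

(1, 30)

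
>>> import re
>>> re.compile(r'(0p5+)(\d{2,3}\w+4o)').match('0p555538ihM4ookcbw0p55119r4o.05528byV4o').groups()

Pattern: the literal '0p', then one or more of a literal '5' (captured); then 2 to 3 of a digit, then one or more of a word character, then the literal '4o' (captured).
`match` is anchored at position 0; if the pattern doesn't fit there, it returns None.
The match spans [0:28] → '0p555538ihM4ookcbw0p55119r4o'.
Captured: group 1 = '0p5555', group 2 = '38ihM4ookcbw0p55119r4o'.

('0p5555', '38ihM4ookcbw0p55119r4o')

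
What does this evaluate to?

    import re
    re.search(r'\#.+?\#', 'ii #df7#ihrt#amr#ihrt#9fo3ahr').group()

'#df7#'

`re.search` tries every starting position until one works.
The match spans [3:8] → '#df7#'.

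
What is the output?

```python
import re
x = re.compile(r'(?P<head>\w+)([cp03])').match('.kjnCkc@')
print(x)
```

None

`re.match` won't scan ahead — the pattern has to work from the very first character.
Here the string doesn't start with a match, so the call returns None.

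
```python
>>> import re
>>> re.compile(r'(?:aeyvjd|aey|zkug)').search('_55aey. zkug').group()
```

The match spans [3:6] → 'aey'.

'aey'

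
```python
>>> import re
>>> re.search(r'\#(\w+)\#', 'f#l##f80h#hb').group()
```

`re.search` tries every starting position until one works.
The match spans [1:4] → '#l#'.
Captured: group 1 = 'l'.

'#l#'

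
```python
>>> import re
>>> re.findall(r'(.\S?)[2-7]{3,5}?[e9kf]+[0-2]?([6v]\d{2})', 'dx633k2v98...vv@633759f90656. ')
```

This matches any character, then optionally a non-whitespace character (captured); then 3 to 5 of a character in [2-7] (lazy), then one or more of one of [e9kf], then optionally a character in [0-2]; then one of [6v], then exactly 2 of a digit (captured).
Walking the string: at [0:10] match 'dx633k2v98', groups = ('dx', 'v98'); at [14:28] match 'v@633759f90656', groups = ('v@', '656').
`findall` packs the 2 group values into a tuple for every match.

[('dx', 'v98'), ('v@', '656')]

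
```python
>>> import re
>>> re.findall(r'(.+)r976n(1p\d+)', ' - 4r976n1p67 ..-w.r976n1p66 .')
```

Pattern: one or more of any character (captured); then the literal 'r9', then the literal '76n'; then the literal '1p', then one or more of a digit (captured).
`findall` packs the 2 group values into a tuple for every match.

[(' - 4r976n1p67 ..-w.', '1p66')]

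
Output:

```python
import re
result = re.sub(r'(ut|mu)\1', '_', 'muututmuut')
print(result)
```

mu_muut

`\1` has to match the exact text group 1 already captured.
Matches: at [2:6] → 'utut'.
`sub` substitutes '_' at each match site.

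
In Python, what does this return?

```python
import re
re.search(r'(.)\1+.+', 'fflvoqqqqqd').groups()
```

('f',)

The backreference `\1` re-matches whatever the first group consumed, character for character.
`re.search` scans for the first position where the pattern succeeds.
The match spans [0:11] → 'fflvoqqqqqd'.
Captured: group 1 = 'f'.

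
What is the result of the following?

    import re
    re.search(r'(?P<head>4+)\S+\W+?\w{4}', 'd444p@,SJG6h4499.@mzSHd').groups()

The pattern matches one or more of a literal '4' (captured as 'head'); then one or more of a non-whitespace character, then one or more of a non-word character (lazy); then exactly 4 of a word character.
`search` walks the string left to right and returns the first match it finds.
The match spans [1:22] → '444p@,SJG6h4499.@mzSH'.
Captured: group 1 = '444'.

('444',)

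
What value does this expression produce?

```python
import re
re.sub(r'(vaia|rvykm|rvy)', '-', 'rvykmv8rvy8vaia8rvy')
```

'-v8-8-8-'

Alternation isn't longest-match — the leftmost alternative that fits at this position is chosen.
Matches: at [0:5] → 'rvykm'; at [7:10] → 'rvy'; at [11:15] → 'vaia'; at [16:19] → 'rvy'.
Each match is replaced by '-'.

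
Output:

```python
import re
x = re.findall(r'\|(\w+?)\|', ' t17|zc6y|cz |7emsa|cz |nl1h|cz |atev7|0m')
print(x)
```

['zc6y', '7emsa', 'nl1h', 'atev7']

Walking the string: at [4:10] match '|zc6y|', group 1 = 'zc6y'; at [13:20] match '|7emsa|', group 1 = '7emsa'; at [23:29] match '|nl1h|', group 1 = 'nl1h'; at [32:39] match '|atev7|', group 1 = 'atev7'.
Because there's exactly one group, `findall` drops the full match and keeps group 1 from each hit.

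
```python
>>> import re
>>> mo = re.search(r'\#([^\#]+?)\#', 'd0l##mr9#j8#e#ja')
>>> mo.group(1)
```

`search` walks the string left to right and returns the first match it finds.
The match spans [4:9] → '#mr9#'.
Captured: group 1 = 'mr9'.

'mr9'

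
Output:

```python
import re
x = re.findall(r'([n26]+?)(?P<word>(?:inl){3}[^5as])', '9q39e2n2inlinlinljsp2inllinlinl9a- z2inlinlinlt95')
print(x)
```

This matches one or more of one of [n26] (lazy) (captured); then the literal 'inl' repeated 3 times, then any character except [5as] (captured as 'word').
Walking the string: at [5:18] match '2n2inlinlinlj', groups = ('2n2', 'inlinlinlj'); at [36:47] match '2inlinlinlt', groups = ('2', 'inlinlinlt').
With 2 capturing groups, `findall` returns a 2-tuple per match.

[('2n2', 'inlinlinlj'), ('2', 'inlinlinlt')]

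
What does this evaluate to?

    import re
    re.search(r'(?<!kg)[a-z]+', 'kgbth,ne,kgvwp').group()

The negative lookahead/lookbehind blocks any match where the forbidden context is present.
`re.search` scans for the first position where the pattern succeeds.
The match spans [0:5] → 'kgbth'.

'kgbth'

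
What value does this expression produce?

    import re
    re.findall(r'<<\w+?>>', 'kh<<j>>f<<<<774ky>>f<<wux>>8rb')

`findall` yields the raw match text (3 of them) because the pattern has no groups.

['<<j>>', '<<774ky>>', '<<wux>>']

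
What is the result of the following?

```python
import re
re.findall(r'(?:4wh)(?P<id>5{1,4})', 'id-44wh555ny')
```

['555']

The pattern matches the literal '4', then the literal 'wh' (non-capturing group); then 1 to 4 of a literal '5' (captured as 'id').
`findall` collects group 1 from the one match (1 total).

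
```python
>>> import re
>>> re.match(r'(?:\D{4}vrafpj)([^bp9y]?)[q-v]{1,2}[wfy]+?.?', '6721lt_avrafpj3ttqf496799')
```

None

The pattern matches exactly 4 of a non-digit, then the literal 'vra', then the literal 'fpj' (non-capturing group); then optionally any character except [bp9y] (captured); then 1 to 2 of a character in [q-v], then one or more of one of [wfy] (lazy), then optionally any character.
`re.match` won't scan ahead — the pattern has to work from the very first character.
Here the string doesn't start with a match, so the call returns None.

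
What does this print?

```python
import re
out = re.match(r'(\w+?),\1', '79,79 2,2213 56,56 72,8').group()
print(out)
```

`\1` has to match the exact text group 1 already captured.
`match` is anchored at position 0; if the pattern doesn't fit there, it returns None.
The match spans [0:5] → '79,79'.
Captured: group 1 = '79'.

79,79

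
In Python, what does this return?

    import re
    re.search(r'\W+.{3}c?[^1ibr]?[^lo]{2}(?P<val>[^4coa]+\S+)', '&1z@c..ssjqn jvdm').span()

(0, 17)

Pattern: one or more of a non-word character, then exactly 3 of any character, then optionally the literal 'c'; then optionally any character except [1ibr], then exactly 2 of any character except [lo]; then one or more of any character except [4coa], then one or more of a non-whitespace character (captured as 'val').
`re.search` scans for the first position where the pattern succeeds.
The match spans [0:17] → '&1z@c..ssjqn jvdm'.
Captured: group 1 = 'sjqn jvdm'.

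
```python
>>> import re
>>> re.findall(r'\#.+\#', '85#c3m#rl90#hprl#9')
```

['#c3m#rl90#hprl#']

No capturing groups, so `findall` returns the 1 full match string.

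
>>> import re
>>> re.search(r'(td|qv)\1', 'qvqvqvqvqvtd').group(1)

After group 1 captures some text, `\1` only succeeds where that same text appears again.
`re.search` tries every starting position until one works.
The match spans [0:4] → 'qvqv'.
Captured: group 1 = 'qv'.

'qv'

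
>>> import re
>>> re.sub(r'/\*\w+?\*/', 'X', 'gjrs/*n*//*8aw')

'gjrsX/*8aw'

Matches: at [4:9] → '/*n*/'.
Each match is replaced by 'X'.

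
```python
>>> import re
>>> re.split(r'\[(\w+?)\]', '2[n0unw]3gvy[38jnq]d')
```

Matches to split on: at [1:8] → '[n0unw]'; at [12:19] → '[38jnq]'.
With a capturing group present, the delimiter's captured portion is kept in the result list.

['2', 'n0unw', '3gvy', '38jnq', 'd']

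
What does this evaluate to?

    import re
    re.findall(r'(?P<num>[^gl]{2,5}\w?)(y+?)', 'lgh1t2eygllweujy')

[('h1t2e', 'y'), ('weuj', 'y')]

Pattern: 2 to 5 of any character except [gl], then optionally a word character (captured as 'num'); then one or more of a literal 'y' (lazy) (captured).
Matches: at [2:8] match 'h1t2ey', groups = ('h1t2e', 'y'); at [11:16] match 'weujy', groups = ('weuj', 'y').
With 2 capturing groups, `findall` returns a 2-tuple per match.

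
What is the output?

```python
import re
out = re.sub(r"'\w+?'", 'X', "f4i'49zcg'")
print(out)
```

f4iX

Matches: at [3:10] → "'49zcg'".
Each match is replaced by 'X'.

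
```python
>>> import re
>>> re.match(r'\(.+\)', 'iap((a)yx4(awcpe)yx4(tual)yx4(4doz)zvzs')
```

`re.match` only tries the pattern at the start of the string.
Here the pattern fails at index 0, so the call returns None.

None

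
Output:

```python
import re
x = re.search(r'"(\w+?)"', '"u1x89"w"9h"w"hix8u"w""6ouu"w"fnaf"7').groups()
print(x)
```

('u1x89',)

`re.search` tries every starting position until one works.
The match spans [0:7] → '"u1x89"'.
Captured: group 1 = 'u1x89'.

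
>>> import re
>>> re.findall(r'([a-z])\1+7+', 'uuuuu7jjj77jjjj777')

`\1` has to match the exact text group 1 already captured.
Scanning left to right: at [0:6] match 'uuuuu7', group 1 = 'u'; at [6:11] match 'jjj77', group 1 = 'j'; at [11:18] match 'jjjj777', group 1 = 'j'.
With a single group, `findall` returns only what that group captured — 3 items.

['u', 'j', 'j']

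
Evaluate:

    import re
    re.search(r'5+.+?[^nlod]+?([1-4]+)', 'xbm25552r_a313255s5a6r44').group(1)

'3132'

The match spans [4:15] → '5552r_a3132'.
Captured: group 1 = '3132'.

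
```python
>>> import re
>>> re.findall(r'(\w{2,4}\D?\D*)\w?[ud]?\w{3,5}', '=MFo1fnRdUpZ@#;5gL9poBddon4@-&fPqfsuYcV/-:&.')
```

['MFo1fnRdUpZ@#;', 'Bdd', 'fPqfsu']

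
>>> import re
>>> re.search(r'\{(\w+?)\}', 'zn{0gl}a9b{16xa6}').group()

The match spans [2:7] → '{0gl}'.

'{0gl}'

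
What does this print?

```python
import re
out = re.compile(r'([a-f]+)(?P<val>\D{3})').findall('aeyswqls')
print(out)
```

Pattern: one or more of a character in [a-f] (captured); then exactly 3 of a non-digit (captured as 'val').
Scanning left to right: at [0:5] match 'aeysw', groups = ('ae', 'ysw').
`findall` packs the 2 group values into a tuple for every match.

[('ae', 'ysw')]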